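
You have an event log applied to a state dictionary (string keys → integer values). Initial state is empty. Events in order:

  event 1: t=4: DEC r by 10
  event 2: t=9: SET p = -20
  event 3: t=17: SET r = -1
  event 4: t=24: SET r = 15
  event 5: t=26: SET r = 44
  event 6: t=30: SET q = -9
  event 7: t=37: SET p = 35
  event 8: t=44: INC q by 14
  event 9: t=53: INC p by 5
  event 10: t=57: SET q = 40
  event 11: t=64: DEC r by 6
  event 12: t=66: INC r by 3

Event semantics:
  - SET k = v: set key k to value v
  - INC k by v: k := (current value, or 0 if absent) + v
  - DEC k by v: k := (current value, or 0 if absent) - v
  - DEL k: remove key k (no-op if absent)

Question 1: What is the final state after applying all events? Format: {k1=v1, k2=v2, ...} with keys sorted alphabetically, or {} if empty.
  after event 1 (t=4: DEC r by 10): {r=-10}
  after event 2 (t=9: SET p = -20): {p=-20, r=-10}
  after event 3 (t=17: SET r = -1): {p=-20, r=-1}
  after event 4 (t=24: SET r = 15): {p=-20, r=15}
  after event 5 (t=26: SET r = 44): {p=-20, r=44}
  after event 6 (t=30: SET q = -9): {p=-20, q=-9, r=44}
  after event 7 (t=37: SET p = 35): {p=35, q=-9, r=44}
  after event 8 (t=44: INC q by 14): {p=35, q=5, r=44}
  after event 9 (t=53: INC p by 5): {p=40, q=5, r=44}
  after event 10 (t=57: SET q = 40): {p=40, q=40, r=44}
  after event 11 (t=64: DEC r by 6): {p=40, q=40, r=38}
  after event 12 (t=66: INC r by 3): {p=40, q=40, r=41}

Answer: {p=40, q=40, r=41}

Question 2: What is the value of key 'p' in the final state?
Answer: 40

Derivation:
Track key 'p' through all 12 events:
  event 1 (t=4: DEC r by 10): p unchanged
  event 2 (t=9: SET p = -20): p (absent) -> -20
  event 3 (t=17: SET r = -1): p unchanged
  event 4 (t=24: SET r = 15): p unchanged
  event 5 (t=26: SET r = 44): p unchanged
  event 6 (t=30: SET q = -9): p unchanged
  event 7 (t=37: SET p = 35): p -20 -> 35
  event 8 (t=44: INC q by 14): p unchanged
  event 9 (t=53: INC p by 5): p 35 -> 40
  event 10 (t=57: SET q = 40): p unchanged
  event 11 (t=64: DEC r by 6): p unchanged
  event 12 (t=66: INC r by 3): p unchanged
Final: p = 40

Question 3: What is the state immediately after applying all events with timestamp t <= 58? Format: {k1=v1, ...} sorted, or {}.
Apply events with t <= 58 (10 events):
  after event 1 (t=4: DEC r by 10): {r=-10}
  after event 2 (t=9: SET p = -20): {p=-20, r=-10}
  after event 3 (t=17: SET r = -1): {p=-20, r=-1}
  after event 4 (t=24: SET r = 15): {p=-20, r=15}
  after event 5 (t=26: SET r = 44): {p=-20, r=44}
  after event 6 (t=30: SET q = -9): {p=-20, q=-9, r=44}
  after event 7 (t=37: SET p = 35): {p=35, q=-9, r=44}
  after event 8 (t=44: INC q by 14): {p=35, q=5, r=44}
  after event 9 (t=53: INC p by 5): {p=40, q=5, r=44}
  after event 10 (t=57: SET q = 40): {p=40, q=40, r=44}

Answer: {p=40, q=40, r=44}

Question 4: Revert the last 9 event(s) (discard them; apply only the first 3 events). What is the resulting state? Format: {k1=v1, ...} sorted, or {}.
Answer: {p=-20, r=-1}

Derivation:
Keep first 3 events (discard last 9):
  after event 1 (t=4: DEC r by 10): {r=-10}
  after event 2 (t=9: SET p = -20): {p=-20, r=-10}
  after event 3 (t=17: SET r = -1): {p=-20, r=-1}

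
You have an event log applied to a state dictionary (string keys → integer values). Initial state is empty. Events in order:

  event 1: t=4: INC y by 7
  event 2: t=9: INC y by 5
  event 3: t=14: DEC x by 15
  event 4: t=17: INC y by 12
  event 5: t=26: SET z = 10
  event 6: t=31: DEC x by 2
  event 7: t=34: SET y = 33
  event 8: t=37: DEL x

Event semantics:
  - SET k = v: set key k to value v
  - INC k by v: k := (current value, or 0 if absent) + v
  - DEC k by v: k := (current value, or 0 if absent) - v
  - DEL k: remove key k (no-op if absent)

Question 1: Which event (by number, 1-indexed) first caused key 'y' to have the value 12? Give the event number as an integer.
Answer: 2

Derivation:
Looking for first event where y becomes 12:
  event 1: y = 7
  event 2: y 7 -> 12  <-- first match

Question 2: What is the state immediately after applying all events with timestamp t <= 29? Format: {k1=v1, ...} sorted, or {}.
Apply events with t <= 29 (5 events):
  after event 1 (t=4: INC y by 7): {y=7}
  after event 2 (t=9: INC y by 5): {y=12}
  after event 3 (t=14: DEC x by 15): {x=-15, y=12}
  after event 4 (t=17: INC y by 12): {x=-15, y=24}
  after event 5 (t=26: SET z = 10): {x=-15, y=24, z=10}

Answer: {x=-15, y=24, z=10}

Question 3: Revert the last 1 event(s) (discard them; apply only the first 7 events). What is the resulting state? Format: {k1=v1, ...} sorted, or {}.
Keep first 7 events (discard last 1):
  after event 1 (t=4: INC y by 7): {y=7}
  after event 2 (t=9: INC y by 5): {y=12}
  after event 3 (t=14: DEC x by 15): {x=-15, y=12}
  after event 4 (t=17: INC y by 12): {x=-15, y=24}
  after event 5 (t=26: SET z = 10): {x=-15, y=24, z=10}
  after event 6 (t=31: DEC x by 2): {x=-17, y=24, z=10}
  after event 7 (t=34: SET y = 33): {x=-17, y=33, z=10}

Answer: {x=-17, y=33, z=10}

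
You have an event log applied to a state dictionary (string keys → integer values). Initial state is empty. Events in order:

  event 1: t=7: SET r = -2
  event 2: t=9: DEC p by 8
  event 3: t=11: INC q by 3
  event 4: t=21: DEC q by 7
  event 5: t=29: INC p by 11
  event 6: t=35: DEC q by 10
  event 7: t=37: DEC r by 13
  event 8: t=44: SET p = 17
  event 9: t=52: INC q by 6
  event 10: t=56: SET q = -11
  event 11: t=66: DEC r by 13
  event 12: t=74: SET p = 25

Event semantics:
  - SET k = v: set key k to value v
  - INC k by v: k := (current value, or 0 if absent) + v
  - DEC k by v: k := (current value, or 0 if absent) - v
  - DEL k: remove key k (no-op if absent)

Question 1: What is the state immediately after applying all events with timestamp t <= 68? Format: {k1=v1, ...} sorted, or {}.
Answer: {p=17, q=-11, r=-28}

Derivation:
Apply events with t <= 68 (11 events):
  after event 1 (t=7: SET r = -2): {r=-2}
  after event 2 (t=9: DEC p by 8): {p=-8, r=-2}
  after event 3 (t=11: INC q by 3): {p=-8, q=3, r=-2}
  after event 4 (t=21: DEC q by 7): {p=-8, q=-4, r=-2}
  after event 5 (t=29: INC p by 11): {p=3, q=-4, r=-2}
  after event 6 (t=35: DEC q by 10): {p=3, q=-14, r=-2}
  after event 7 (t=37: DEC r by 13): {p=3, q=-14, r=-15}
  after event 8 (t=44: SET p = 17): {p=17, q=-14, r=-15}
  after event 9 (t=52: INC q by 6): {p=17, q=-8, r=-15}
  after event 10 (t=56: SET q = -11): {p=17, q=-11, r=-15}
  after event 11 (t=66: DEC r by 13): {p=17, q=-11, r=-28}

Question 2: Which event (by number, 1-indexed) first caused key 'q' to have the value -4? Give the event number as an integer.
Answer: 4

Derivation:
Looking for first event where q becomes -4:
  event 3: q = 3
  event 4: q 3 -> -4  <-- first match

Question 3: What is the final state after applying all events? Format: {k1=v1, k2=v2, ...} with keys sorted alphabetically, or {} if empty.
  after event 1 (t=7: SET r = -2): {r=-2}
  after event 2 (t=9: DEC p by 8): {p=-8, r=-2}
  after event 3 (t=11: INC q by 3): {p=-8, q=3, r=-2}
  after event 4 (t=21: DEC q by 7): {p=-8, q=-4, r=-2}
  after event 5 (t=29: INC p by 11): {p=3, q=-4, r=-2}
  after event 6 (t=35: DEC q by 10): {p=3, q=-14, r=-2}
  after event 7 (t=37: DEC r by 13): {p=3, q=-14, r=-15}
  after event 8 (t=44: SET p = 17): {p=17, q=-14, r=-15}
  after event 9 (t=52: INC q by 6): {p=17, q=-8, r=-15}
  after event 10 (t=56: SET q = -11): {p=17, q=-11, r=-15}
  after event 11 (t=66: DEC r by 13): {p=17, q=-11, r=-28}
  after event 12 (t=74: SET p = 25): {p=25, q=-11, r=-28}

Answer: {p=25, q=-11, r=-28}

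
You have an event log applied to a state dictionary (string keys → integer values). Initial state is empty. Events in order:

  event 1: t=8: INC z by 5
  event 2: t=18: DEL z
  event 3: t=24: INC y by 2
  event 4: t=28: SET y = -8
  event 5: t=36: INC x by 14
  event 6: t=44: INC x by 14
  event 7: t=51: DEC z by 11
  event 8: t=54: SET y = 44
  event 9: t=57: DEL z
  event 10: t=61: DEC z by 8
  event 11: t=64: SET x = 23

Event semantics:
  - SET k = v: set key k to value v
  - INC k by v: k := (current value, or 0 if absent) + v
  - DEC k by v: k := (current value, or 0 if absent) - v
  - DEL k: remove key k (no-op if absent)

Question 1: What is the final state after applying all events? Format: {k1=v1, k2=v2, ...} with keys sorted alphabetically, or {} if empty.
  after event 1 (t=8: INC z by 5): {z=5}
  after event 2 (t=18: DEL z): {}
  after event 3 (t=24: INC y by 2): {y=2}
  after event 4 (t=28: SET y = -8): {y=-8}
  after event 5 (t=36: INC x by 14): {x=14, y=-8}
  after event 6 (t=44: INC x by 14): {x=28, y=-8}
  after event 7 (t=51: DEC z by 11): {x=28, y=-8, z=-11}
  after event 8 (t=54: SET y = 44): {x=28, y=44, z=-11}
  after event 9 (t=57: DEL z): {x=28, y=44}
  after event 10 (t=61: DEC z by 8): {x=28, y=44, z=-8}
  after event 11 (t=64: SET x = 23): {x=23, y=44, z=-8}

Answer: {x=23, y=44, z=-8}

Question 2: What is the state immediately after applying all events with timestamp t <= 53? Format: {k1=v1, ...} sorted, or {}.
Apply events with t <= 53 (7 events):
  after event 1 (t=8: INC z by 5): {z=5}
  after event 2 (t=18: DEL z): {}
  after event 3 (t=24: INC y by 2): {y=2}
  after event 4 (t=28: SET y = -8): {y=-8}
  after event 5 (t=36: INC x by 14): {x=14, y=-8}
  after event 6 (t=44: INC x by 14): {x=28, y=-8}
  after event 7 (t=51: DEC z by 11): {x=28, y=-8, z=-11}

Answer: {x=28, y=-8, z=-11}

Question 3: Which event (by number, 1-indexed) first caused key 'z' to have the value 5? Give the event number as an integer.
Answer: 1

Derivation:
Looking for first event where z becomes 5:
  event 1: z (absent) -> 5  <-- first match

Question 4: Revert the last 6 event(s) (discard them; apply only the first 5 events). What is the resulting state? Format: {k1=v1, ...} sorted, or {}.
Keep first 5 events (discard last 6):
  after event 1 (t=8: INC z by 5): {z=5}
  after event 2 (t=18: DEL z): {}
  after event 3 (t=24: INC y by 2): {y=2}
  after event 4 (t=28: SET y = -8): {y=-8}
  after event 5 (t=36: INC x by 14): {x=14, y=-8}

Answer: {x=14, y=-8}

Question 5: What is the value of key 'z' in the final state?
Answer: -8

Derivation:
Track key 'z' through all 11 events:
  event 1 (t=8: INC z by 5): z (absent) -> 5
  event 2 (t=18: DEL z): z 5 -> (absent)
  event 3 (t=24: INC y by 2): z unchanged
  event 4 (t=28: SET y = -8): z unchanged
  event 5 (t=36: INC x by 14): z unchanged
  event 6 (t=44: INC x by 14): z unchanged
  event 7 (t=51: DEC z by 11): z (absent) -> -11
  event 8 (t=54: SET y = 44): z unchanged
  event 9 (t=57: DEL z): z -11 -> (absent)
  event 10 (t=61: DEC z by 8): z (absent) -> -8
  event 11 (t=64: SET x = 23): z unchanged
Final: z = -8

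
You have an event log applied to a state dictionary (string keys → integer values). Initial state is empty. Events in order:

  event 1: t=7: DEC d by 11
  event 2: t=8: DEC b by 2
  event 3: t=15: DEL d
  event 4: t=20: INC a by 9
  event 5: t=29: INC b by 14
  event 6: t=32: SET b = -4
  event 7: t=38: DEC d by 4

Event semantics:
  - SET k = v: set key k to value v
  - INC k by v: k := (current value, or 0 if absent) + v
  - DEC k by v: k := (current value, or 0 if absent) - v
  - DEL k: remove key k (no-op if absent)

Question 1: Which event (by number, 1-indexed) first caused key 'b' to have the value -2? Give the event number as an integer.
Answer: 2

Derivation:
Looking for first event where b becomes -2:
  event 2: b (absent) -> -2  <-- first match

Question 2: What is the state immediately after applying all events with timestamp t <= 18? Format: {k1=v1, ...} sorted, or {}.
Answer: {b=-2}

Derivation:
Apply events with t <= 18 (3 events):
  after event 1 (t=7: DEC d by 11): {d=-11}
  after event 2 (t=8: DEC b by 2): {b=-2, d=-11}
  after event 3 (t=15: DEL d): {b=-2}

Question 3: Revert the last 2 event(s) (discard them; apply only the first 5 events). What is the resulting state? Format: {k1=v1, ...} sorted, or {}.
Keep first 5 events (discard last 2):
  after event 1 (t=7: DEC d by 11): {d=-11}
  after event 2 (t=8: DEC b by 2): {b=-2, d=-11}
  after event 3 (t=15: DEL d): {b=-2}
  after event 4 (t=20: INC a by 9): {a=9, b=-2}
  after event 5 (t=29: INC b by 14): {a=9, b=12}

Answer: {a=9, b=12}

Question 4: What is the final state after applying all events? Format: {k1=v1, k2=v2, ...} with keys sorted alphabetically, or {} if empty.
Answer: {a=9, b=-4, d=-4}

Derivation:
  after event 1 (t=7: DEC d by 11): {d=-11}
  after event 2 (t=8: DEC b by 2): {b=-2, d=-11}
  after event 3 (t=15: DEL d): {b=-2}
  after event 4 (t=20: INC a by 9): {a=9, b=-2}
  after event 5 (t=29: INC b by 14): {a=9, b=12}
  after event 6 (t=32: SET b = -4): {a=9, b=-4}
  after event 7 (t=38: DEC d by 4): {a=9, b=-4, d=-4}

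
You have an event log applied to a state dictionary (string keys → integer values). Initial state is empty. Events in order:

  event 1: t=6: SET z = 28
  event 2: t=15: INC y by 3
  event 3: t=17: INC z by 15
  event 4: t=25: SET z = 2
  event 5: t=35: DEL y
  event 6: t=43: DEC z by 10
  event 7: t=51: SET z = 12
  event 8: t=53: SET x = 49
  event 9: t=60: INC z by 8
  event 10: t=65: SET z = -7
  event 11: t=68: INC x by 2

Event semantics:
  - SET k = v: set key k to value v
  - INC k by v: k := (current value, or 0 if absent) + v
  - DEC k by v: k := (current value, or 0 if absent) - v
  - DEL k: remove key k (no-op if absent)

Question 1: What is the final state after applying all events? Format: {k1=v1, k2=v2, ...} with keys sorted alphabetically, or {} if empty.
  after event 1 (t=6: SET z = 28): {z=28}
  after event 2 (t=15: INC y by 3): {y=3, z=28}
  after event 3 (t=17: INC z by 15): {y=3, z=43}
  after event 4 (t=25: SET z = 2): {y=3, z=2}
  after event 5 (t=35: DEL y): {z=2}
  after event 6 (t=43: DEC z by 10): {z=-8}
  after event 7 (t=51: SET z = 12): {z=12}
  after event 8 (t=53: SET x = 49): {x=49, z=12}
  after event 9 (t=60: INC z by 8): {x=49, z=20}
  after event 10 (t=65: SET z = -7): {x=49, z=-7}
  after event 11 (t=68: INC x by 2): {x=51, z=-7}

Answer: {x=51, z=-7}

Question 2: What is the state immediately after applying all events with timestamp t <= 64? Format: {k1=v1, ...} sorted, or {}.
Apply events with t <= 64 (9 events):
  after event 1 (t=6: SET z = 28): {z=28}
  after event 2 (t=15: INC y by 3): {y=3, z=28}
  after event 3 (t=17: INC z by 15): {y=3, z=43}
  after event 4 (t=25: SET z = 2): {y=3, z=2}
  after event 5 (t=35: DEL y): {z=2}
  after event 6 (t=43: DEC z by 10): {z=-8}
  after event 7 (t=51: SET z = 12): {z=12}
  after event 8 (t=53: SET x = 49): {x=49, z=12}
  after event 9 (t=60: INC z by 8): {x=49, z=20}

Answer: {x=49, z=20}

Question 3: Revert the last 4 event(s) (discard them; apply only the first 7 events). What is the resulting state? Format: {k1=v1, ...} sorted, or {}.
Answer: {z=12}

Derivation:
Keep first 7 events (discard last 4):
  after event 1 (t=6: SET z = 28): {z=28}
  after event 2 (t=15: INC y by 3): {y=3, z=28}
  after event 3 (t=17: INC z by 15): {y=3, z=43}
  after event 4 (t=25: SET z = 2): {y=3, z=2}
  after event 5 (t=35: DEL y): {z=2}
  after event 6 (t=43: DEC z by 10): {z=-8}
  after event 7 (t=51: SET z = 12): {z=12}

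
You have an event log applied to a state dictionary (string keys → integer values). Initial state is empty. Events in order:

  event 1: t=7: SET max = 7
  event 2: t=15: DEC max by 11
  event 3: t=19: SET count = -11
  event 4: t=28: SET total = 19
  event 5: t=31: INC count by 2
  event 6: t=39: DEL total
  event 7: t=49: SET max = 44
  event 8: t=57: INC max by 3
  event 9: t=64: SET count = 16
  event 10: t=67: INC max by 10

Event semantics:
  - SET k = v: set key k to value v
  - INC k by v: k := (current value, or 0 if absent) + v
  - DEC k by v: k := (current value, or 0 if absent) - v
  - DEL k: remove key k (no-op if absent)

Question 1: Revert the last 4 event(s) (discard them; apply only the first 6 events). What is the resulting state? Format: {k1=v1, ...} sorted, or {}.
Answer: {count=-9, max=-4}

Derivation:
Keep first 6 events (discard last 4):
  after event 1 (t=7: SET max = 7): {max=7}
  after event 2 (t=15: DEC max by 11): {max=-4}
  after event 3 (t=19: SET count = -11): {count=-11, max=-4}
  after event 4 (t=28: SET total = 19): {count=-11, max=-4, total=19}
  after event 5 (t=31: INC count by 2): {count=-9, max=-4, total=19}
  after event 6 (t=39: DEL total): {count=-9, max=-4}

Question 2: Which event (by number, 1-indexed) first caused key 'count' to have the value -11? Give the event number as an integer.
Looking for first event where count becomes -11:
  event 3: count (absent) -> -11  <-- first match

Answer: 3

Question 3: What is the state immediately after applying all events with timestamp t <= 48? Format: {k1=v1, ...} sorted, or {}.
Answer: {count=-9, max=-4}

Derivation:
Apply events with t <= 48 (6 events):
  after event 1 (t=7: SET max = 7): {max=7}
  after event 2 (t=15: DEC max by 11): {max=-4}
  after event 3 (t=19: SET count = -11): {count=-11, max=-4}
  after event 4 (t=28: SET total = 19): {count=-11, max=-4, total=19}
  after event 5 (t=31: INC count by 2): {count=-9, max=-4, total=19}
  after event 6 (t=39: DEL total): {count=-9, max=-4}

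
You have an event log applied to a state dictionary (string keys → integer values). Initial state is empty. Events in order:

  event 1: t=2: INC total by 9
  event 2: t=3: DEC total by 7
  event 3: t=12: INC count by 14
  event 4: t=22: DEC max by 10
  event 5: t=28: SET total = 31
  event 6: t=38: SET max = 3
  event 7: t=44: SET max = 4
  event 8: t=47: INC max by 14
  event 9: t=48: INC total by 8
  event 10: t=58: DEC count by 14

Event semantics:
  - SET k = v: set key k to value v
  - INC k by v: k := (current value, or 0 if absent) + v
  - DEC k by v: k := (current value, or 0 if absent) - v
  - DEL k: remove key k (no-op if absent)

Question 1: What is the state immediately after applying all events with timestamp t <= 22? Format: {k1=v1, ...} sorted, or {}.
Apply events with t <= 22 (4 events):
  after event 1 (t=2: INC total by 9): {total=9}
  after event 2 (t=3: DEC total by 7): {total=2}
  after event 3 (t=12: INC count by 14): {count=14, total=2}
  after event 4 (t=22: DEC max by 10): {count=14, max=-10, total=2}

Answer: {count=14, max=-10, total=2}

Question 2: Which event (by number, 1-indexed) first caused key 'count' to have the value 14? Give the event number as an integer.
Answer: 3

Derivation:
Looking for first event where count becomes 14:
  event 3: count (absent) -> 14  <-- first match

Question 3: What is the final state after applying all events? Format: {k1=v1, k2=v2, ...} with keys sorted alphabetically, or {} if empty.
Answer: {count=0, max=18, total=39}

Derivation:
  after event 1 (t=2: INC total by 9): {total=9}
  after event 2 (t=3: DEC total by 7): {total=2}
  after event 3 (t=12: INC count by 14): {count=14, total=2}
  after event 4 (t=22: DEC max by 10): {count=14, max=-10, total=2}
  after event 5 (t=28: SET total = 31): {count=14, max=-10, total=31}
  after event 6 (t=38: SET max = 3): {count=14, max=3, total=31}
  after event 7 (t=44: SET max = 4): {count=14, max=4, total=31}
  after event 8 (t=47: INC max by 14): {count=14, max=18, total=31}
  after event 9 (t=48: INC total by 8): {count=14, max=18, total=39}
  after event 10 (t=58: DEC count by 14): {count=0, max=18, total=39}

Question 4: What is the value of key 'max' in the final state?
Answer: 18

Derivation:
Track key 'max' through all 10 events:
  event 1 (t=2: INC total by 9): max unchanged
  event 2 (t=3: DEC total by 7): max unchanged
  event 3 (t=12: INC count by 14): max unchanged
  event 4 (t=22: DEC max by 10): max (absent) -> -10
  event 5 (t=28: SET total = 31): max unchanged
  event 6 (t=38: SET max = 3): max -10 -> 3
  event 7 (t=44: SET max = 4): max 3 -> 4
  event 8 (t=47: INC max by 14): max 4 -> 18
  event 9 (t=48: INC total by 8): max unchanged
  event 10 (t=58: DEC count by 14): max unchanged
Final: max = 18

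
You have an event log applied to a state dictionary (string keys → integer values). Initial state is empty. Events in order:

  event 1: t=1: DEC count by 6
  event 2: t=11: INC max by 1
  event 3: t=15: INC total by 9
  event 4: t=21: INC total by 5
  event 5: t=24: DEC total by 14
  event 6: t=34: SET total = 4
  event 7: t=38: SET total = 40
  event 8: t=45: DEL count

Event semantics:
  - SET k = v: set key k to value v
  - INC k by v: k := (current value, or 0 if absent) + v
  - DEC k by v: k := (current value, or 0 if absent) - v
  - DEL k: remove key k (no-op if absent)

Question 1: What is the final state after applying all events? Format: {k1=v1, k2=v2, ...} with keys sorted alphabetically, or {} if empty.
Answer: {max=1, total=40}

Derivation:
  after event 1 (t=1: DEC count by 6): {count=-6}
  after event 2 (t=11: INC max by 1): {count=-6, max=1}
  after event 3 (t=15: INC total by 9): {count=-6, max=1, total=9}
  after event 4 (t=21: INC total by 5): {count=-6, max=1, total=14}
  after event 5 (t=24: DEC total by 14): {count=-6, max=1, total=0}
  after event 6 (t=34: SET total = 4): {count=-6, max=1, total=4}
  after event 7 (t=38: SET total = 40): {count=-6, max=1, total=40}
  after event 8 (t=45: DEL count): {max=1, total=40}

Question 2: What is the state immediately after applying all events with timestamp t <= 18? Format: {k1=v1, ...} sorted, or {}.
Apply events with t <= 18 (3 events):
  after event 1 (t=1: DEC count by 6): {count=-6}
  after event 2 (t=11: INC max by 1): {count=-6, max=1}
  after event 3 (t=15: INC total by 9): {count=-6, max=1, total=9}

Answer: {count=-6, max=1, total=9}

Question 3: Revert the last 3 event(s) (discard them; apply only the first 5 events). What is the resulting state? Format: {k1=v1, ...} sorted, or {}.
Keep first 5 events (discard last 3):
  after event 1 (t=1: DEC count by 6): {count=-6}
  after event 2 (t=11: INC max by 1): {count=-6, max=1}
  after event 3 (t=15: INC total by 9): {count=-6, max=1, total=9}
  after event 4 (t=21: INC total by 5): {count=-6, max=1, total=14}
  after event 5 (t=24: DEC total by 14): {count=-6, max=1, total=0}

Answer: {count=-6, max=1, total=0}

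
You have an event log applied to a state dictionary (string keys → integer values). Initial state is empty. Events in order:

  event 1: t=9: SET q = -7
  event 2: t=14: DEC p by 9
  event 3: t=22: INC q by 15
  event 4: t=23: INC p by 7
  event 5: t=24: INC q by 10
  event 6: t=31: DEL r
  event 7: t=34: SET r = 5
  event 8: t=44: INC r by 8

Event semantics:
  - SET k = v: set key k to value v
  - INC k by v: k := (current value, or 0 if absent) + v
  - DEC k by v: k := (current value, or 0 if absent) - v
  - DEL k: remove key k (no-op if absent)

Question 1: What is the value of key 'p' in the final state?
Track key 'p' through all 8 events:
  event 1 (t=9: SET q = -7): p unchanged
  event 2 (t=14: DEC p by 9): p (absent) -> -9
  event 3 (t=22: INC q by 15): p unchanged
  event 4 (t=23: INC p by 7): p -9 -> -2
  event 5 (t=24: INC q by 10): p unchanged
  event 6 (t=31: DEL r): p unchanged
  event 7 (t=34: SET r = 5): p unchanged
  event 8 (t=44: INC r by 8): p unchanged
Final: p = -2

Answer: -2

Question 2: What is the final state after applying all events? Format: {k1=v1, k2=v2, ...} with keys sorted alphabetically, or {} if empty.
  after event 1 (t=9: SET q = -7): {q=-7}
  after event 2 (t=14: DEC p by 9): {p=-9, q=-7}
  after event 3 (t=22: INC q by 15): {p=-9, q=8}
  after event 4 (t=23: INC p by 7): {p=-2, q=8}
  after event 5 (t=24: INC q by 10): {p=-2, q=18}
  after event 6 (t=31: DEL r): {p=-2, q=18}
  after event 7 (t=34: SET r = 5): {p=-2, q=18, r=5}
  after event 8 (t=44: INC r by 8): {p=-2, q=18, r=13}

Answer: {p=-2, q=18, r=13}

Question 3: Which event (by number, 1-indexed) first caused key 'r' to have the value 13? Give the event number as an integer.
Looking for first event where r becomes 13:
  event 7: r = 5
  event 8: r 5 -> 13  <-- first match

Answer: 8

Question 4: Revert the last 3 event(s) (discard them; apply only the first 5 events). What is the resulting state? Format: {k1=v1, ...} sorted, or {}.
Keep first 5 events (discard last 3):
  after event 1 (t=9: SET q = -7): {q=-7}
  after event 2 (t=14: DEC p by 9): {p=-9, q=-7}
  after event 3 (t=22: INC q by 15): {p=-9, q=8}
  after event 4 (t=23: INC p by 7): {p=-2, q=8}
  after event 5 (t=24: INC q by 10): {p=-2, q=18}

Answer: {p=-2, q=18}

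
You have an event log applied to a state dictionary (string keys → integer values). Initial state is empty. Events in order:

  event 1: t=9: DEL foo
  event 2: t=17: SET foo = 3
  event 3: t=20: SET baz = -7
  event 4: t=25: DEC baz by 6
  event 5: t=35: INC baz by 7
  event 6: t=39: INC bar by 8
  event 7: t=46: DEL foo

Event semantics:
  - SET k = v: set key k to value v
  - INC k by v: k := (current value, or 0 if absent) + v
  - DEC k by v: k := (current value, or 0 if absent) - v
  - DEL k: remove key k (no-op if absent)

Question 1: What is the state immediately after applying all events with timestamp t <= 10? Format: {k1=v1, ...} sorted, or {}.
Answer: {}

Derivation:
Apply events with t <= 10 (1 events):
  after event 1 (t=9: DEL foo): {}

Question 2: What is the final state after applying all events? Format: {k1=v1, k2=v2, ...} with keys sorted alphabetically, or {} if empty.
Answer: {bar=8, baz=-6}

Derivation:
  after event 1 (t=9: DEL foo): {}
  after event 2 (t=17: SET foo = 3): {foo=3}
  after event 3 (t=20: SET baz = -7): {baz=-7, foo=3}
  after event 4 (t=25: DEC baz by 6): {baz=-13, foo=3}
  after event 5 (t=35: INC baz by 7): {baz=-6, foo=3}
  after event 6 (t=39: INC bar by 8): {bar=8, baz=-6, foo=3}
  after event 7 (t=46: DEL foo): {bar=8, baz=-6}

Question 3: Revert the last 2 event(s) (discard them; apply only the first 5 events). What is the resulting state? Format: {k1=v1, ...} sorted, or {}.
Keep first 5 events (discard last 2):
  after event 1 (t=9: DEL foo): {}
  after event 2 (t=17: SET foo = 3): {foo=3}
  after event 3 (t=20: SET baz = -7): {baz=-7, foo=3}
  after event 4 (t=25: DEC baz by 6): {baz=-13, foo=3}
  after event 5 (t=35: INC baz by 7): {baz=-6, foo=3}

Answer: {baz=-6, foo=3}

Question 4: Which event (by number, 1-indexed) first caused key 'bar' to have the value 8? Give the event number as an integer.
Looking for first event where bar becomes 8:
  event 6: bar (absent) -> 8  <-- first match

Answer: 6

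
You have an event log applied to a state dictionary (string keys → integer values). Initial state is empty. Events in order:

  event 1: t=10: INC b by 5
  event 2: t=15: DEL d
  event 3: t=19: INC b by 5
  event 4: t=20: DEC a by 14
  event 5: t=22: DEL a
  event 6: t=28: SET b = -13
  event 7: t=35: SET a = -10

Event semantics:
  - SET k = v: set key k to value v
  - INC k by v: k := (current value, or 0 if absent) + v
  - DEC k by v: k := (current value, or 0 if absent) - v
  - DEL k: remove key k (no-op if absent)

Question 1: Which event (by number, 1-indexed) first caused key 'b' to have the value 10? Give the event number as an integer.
Looking for first event where b becomes 10:
  event 1: b = 5
  event 2: b = 5
  event 3: b 5 -> 10  <-- first match

Answer: 3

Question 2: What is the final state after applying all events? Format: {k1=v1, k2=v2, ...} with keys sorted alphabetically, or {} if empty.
Answer: {a=-10, b=-13}

Derivation:
  after event 1 (t=10: INC b by 5): {b=5}
  after event 2 (t=15: DEL d): {b=5}
  after event 3 (t=19: INC b by 5): {b=10}
  after event 4 (t=20: DEC a by 14): {a=-14, b=10}
  after event 5 (t=22: DEL a): {b=10}
  after event 6 (t=28: SET b = -13): {b=-13}
  after event 7 (t=35: SET a = -10): {a=-10, b=-13}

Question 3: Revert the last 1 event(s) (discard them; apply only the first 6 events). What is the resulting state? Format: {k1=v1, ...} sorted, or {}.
Answer: {b=-13}

Derivation:
Keep first 6 events (discard last 1):
  after event 1 (t=10: INC b by 5): {b=5}
  after event 2 (t=15: DEL d): {b=5}
  after event 3 (t=19: INC b by 5): {b=10}
  after event 4 (t=20: DEC a by 14): {a=-14, b=10}
  after event 5 (t=22: DEL a): {b=10}
  after event 6 (t=28: SET b = -13): {b=-13}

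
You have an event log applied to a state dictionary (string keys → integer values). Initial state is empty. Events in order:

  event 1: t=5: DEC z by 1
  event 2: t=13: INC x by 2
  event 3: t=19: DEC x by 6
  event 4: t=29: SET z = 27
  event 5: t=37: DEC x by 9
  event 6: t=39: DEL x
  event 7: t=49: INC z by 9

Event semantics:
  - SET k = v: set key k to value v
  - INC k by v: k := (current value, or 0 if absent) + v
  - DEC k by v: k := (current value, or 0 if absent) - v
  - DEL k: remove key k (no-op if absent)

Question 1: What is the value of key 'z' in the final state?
Track key 'z' through all 7 events:
  event 1 (t=5: DEC z by 1): z (absent) -> -1
  event 2 (t=13: INC x by 2): z unchanged
  event 3 (t=19: DEC x by 6): z unchanged
  event 4 (t=29: SET z = 27): z -1 -> 27
  event 5 (t=37: DEC x by 9): z unchanged
  event 6 (t=39: DEL x): z unchanged
  event 7 (t=49: INC z by 9): z 27 -> 36
Final: z = 36

Answer: 36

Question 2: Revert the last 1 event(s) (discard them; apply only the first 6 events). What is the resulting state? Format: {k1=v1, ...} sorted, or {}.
Answer: {z=27}

Derivation:
Keep first 6 events (discard last 1):
  after event 1 (t=5: DEC z by 1): {z=-1}
  after event 2 (t=13: INC x by 2): {x=2, z=-1}
  after event 3 (t=19: DEC x by 6): {x=-4, z=-1}
  after event 4 (t=29: SET z = 27): {x=-4, z=27}
  after event 5 (t=37: DEC x by 9): {x=-13, z=27}
  after event 6 (t=39: DEL x): {z=27}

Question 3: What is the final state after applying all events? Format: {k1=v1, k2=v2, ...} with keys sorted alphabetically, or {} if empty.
  after event 1 (t=5: DEC z by 1): {z=-1}
  after event 2 (t=13: INC x by 2): {x=2, z=-1}
  after event 3 (t=19: DEC x by 6): {x=-4, z=-1}
  after event 4 (t=29: SET z = 27): {x=-4, z=27}
  after event 5 (t=37: DEC x by 9): {x=-13, z=27}
  after event 6 (t=39: DEL x): {z=27}
  after event 7 (t=49: INC z by 9): {z=36}

Answer: {z=36}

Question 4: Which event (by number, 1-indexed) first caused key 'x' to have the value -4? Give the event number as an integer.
Answer: 3

Derivation:
Looking for first event where x becomes -4:
  event 2: x = 2
  event 3: x 2 -> -4  <-- first match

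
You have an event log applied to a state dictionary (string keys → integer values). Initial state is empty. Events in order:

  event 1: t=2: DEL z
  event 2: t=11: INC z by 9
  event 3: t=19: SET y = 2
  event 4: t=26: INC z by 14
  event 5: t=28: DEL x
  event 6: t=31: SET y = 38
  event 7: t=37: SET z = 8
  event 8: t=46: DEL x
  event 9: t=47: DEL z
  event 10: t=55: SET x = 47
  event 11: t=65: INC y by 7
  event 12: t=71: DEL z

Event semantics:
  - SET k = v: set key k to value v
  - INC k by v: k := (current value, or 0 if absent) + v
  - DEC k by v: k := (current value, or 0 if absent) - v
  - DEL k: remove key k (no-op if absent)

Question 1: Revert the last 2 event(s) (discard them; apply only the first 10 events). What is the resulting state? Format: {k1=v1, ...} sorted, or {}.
Answer: {x=47, y=38}

Derivation:
Keep first 10 events (discard last 2):
  after event 1 (t=2: DEL z): {}
  after event 2 (t=11: INC z by 9): {z=9}
  after event 3 (t=19: SET y = 2): {y=2, z=9}
  after event 4 (t=26: INC z by 14): {y=2, z=23}
  after event 5 (t=28: DEL x): {y=2, z=23}
  after event 6 (t=31: SET y = 38): {y=38, z=23}
  after event 7 (t=37: SET z = 8): {y=38, z=8}
  after event 8 (t=46: DEL x): {y=38, z=8}
  after event 9 (t=47: DEL z): {y=38}
  after event 10 (t=55: SET x = 47): {x=47, y=38}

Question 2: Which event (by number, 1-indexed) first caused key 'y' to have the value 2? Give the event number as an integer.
Answer: 3

Derivation:
Looking for first event where y becomes 2:
  event 3: y (absent) -> 2  <-- first match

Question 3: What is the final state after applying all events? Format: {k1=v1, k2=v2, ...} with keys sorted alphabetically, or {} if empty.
  after event 1 (t=2: DEL z): {}
  after event 2 (t=11: INC z by 9): {z=9}
  after event 3 (t=19: SET y = 2): {y=2, z=9}
  after event 4 (t=26: INC z by 14): {y=2, z=23}
  after event 5 (t=28: DEL x): {y=2, z=23}
  after event 6 (t=31: SET y = 38): {y=38, z=23}
  after event 7 (t=37: SET z = 8): {y=38, z=8}
  after event 8 (t=46: DEL x): {y=38, z=8}
  after event 9 (t=47: DEL z): {y=38}
  after event 10 (t=55: SET x = 47): {x=47, y=38}
  after event 11 (t=65: INC y by 7): {x=47, y=45}
  after event 12 (t=71: DEL z): {x=47, y=45}

Answer: {x=47, y=45}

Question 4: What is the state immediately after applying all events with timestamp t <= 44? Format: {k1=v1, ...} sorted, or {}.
Apply events with t <= 44 (7 events):
  after event 1 (t=2: DEL z): {}
  after event 2 (t=11: INC z by 9): {z=9}
  after event 3 (t=19: SET y = 2): {y=2, z=9}
  after event 4 (t=26: INC z by 14): {y=2, z=23}
  after event 5 (t=28: DEL x): {y=2, z=23}
  after event 6 (t=31: SET y = 38): {y=38, z=23}
  after event 7 (t=37: SET z = 8): {y=38, z=8}

Answer: {y=38, z=8}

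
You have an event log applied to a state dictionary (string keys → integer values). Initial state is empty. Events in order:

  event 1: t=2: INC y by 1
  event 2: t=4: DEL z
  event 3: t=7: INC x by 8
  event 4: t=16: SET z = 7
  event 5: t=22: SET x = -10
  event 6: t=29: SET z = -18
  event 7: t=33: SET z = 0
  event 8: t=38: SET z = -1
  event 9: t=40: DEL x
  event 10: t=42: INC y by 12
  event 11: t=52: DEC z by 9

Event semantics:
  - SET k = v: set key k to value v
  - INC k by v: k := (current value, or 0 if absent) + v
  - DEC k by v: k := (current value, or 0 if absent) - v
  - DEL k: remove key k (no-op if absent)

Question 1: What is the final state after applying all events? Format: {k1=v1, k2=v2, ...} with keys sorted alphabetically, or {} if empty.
  after event 1 (t=2: INC y by 1): {y=1}
  after event 2 (t=4: DEL z): {y=1}
  after event 3 (t=7: INC x by 8): {x=8, y=1}
  after event 4 (t=16: SET z = 7): {x=8, y=1, z=7}
  after event 5 (t=22: SET x = -10): {x=-10, y=1, z=7}
  after event 6 (t=29: SET z = -18): {x=-10, y=1, z=-18}
  after event 7 (t=33: SET z = 0): {x=-10, y=1, z=0}
  after event 8 (t=38: SET z = -1): {x=-10, y=1, z=-1}
  after event 9 (t=40: DEL x): {y=1, z=-1}
  after event 10 (t=42: INC y by 12): {y=13, z=-1}
  after event 11 (t=52: DEC z by 9): {y=13, z=-10}

Answer: {y=13, z=-10}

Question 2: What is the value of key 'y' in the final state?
Answer: 13

Derivation:
Track key 'y' through all 11 events:
  event 1 (t=2: INC y by 1): y (absent) -> 1
  event 2 (t=4: DEL z): y unchanged
  event 3 (t=7: INC x by 8): y unchanged
  event 4 (t=16: SET z = 7): y unchanged
  event 5 (t=22: SET x = -10): y unchanged
  event 6 (t=29: SET z = -18): y unchanged
  event 7 (t=33: SET z = 0): y unchanged
  event 8 (t=38: SET z = -1): y unchanged
  event 9 (t=40: DEL x): y unchanged
  event 10 (t=42: INC y by 12): y 1 -> 13
  event 11 (t=52: DEC z by 9): y unchanged
Final: y = 13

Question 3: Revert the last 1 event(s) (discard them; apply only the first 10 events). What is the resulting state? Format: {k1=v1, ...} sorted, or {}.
Answer: {y=13, z=-1}

Derivation:
Keep first 10 events (discard last 1):
  after event 1 (t=2: INC y by 1): {y=1}
  after event 2 (t=4: DEL z): {y=1}
  after event 3 (t=7: INC x by 8): {x=8, y=1}
  after event 4 (t=16: SET z = 7): {x=8, y=1, z=7}
  after event 5 (t=22: SET x = -10): {x=-10, y=1, z=7}
  after event 6 (t=29: SET z = -18): {x=-10, y=1, z=-18}
  after event 7 (t=33: SET z = 0): {x=-10, y=1, z=0}
  after event 8 (t=38: SET z = -1): {x=-10, y=1, z=-1}
  after event 9 (t=40: DEL x): {y=1, z=-1}
  after event 10 (t=42: INC y by 12): {y=13, z=-1}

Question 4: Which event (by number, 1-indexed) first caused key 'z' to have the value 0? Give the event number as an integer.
Looking for first event where z becomes 0:
  event 4: z = 7
  event 5: z = 7
  event 6: z = -18
  event 7: z -18 -> 0  <-- first match

Answer: 7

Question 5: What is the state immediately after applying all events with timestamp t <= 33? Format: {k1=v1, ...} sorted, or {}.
Apply events with t <= 33 (7 events):
  after event 1 (t=2: INC y by 1): {y=1}
  after event 2 (t=4: DEL z): {y=1}
  after event 3 (t=7: INC x by 8): {x=8, y=1}
  after event 4 (t=16: SET z = 7): {x=8, y=1, z=7}
  after event 5 (t=22: SET x = -10): {x=-10, y=1, z=7}
  after event 6 (t=29: SET z = -18): {x=-10, y=1, z=-18}
  after event 7 (t=33: SET z = 0): {x=-10, y=1, z=0}

Answer: {x=-10, y=1, z=0}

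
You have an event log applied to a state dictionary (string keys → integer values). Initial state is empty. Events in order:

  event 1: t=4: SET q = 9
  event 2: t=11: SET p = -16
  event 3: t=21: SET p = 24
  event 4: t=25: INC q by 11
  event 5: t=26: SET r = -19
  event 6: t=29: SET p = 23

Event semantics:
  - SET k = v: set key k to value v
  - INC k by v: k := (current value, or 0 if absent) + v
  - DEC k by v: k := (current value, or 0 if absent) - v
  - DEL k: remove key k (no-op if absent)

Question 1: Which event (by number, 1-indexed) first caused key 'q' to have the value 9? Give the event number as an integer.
Looking for first event where q becomes 9:
  event 1: q (absent) -> 9  <-- first match

Answer: 1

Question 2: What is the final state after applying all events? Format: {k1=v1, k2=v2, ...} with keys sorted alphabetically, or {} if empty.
Answer: {p=23, q=20, r=-19}

Derivation:
  after event 1 (t=4: SET q = 9): {q=9}
  after event 2 (t=11: SET p = -16): {p=-16, q=9}
  after event 3 (t=21: SET p = 24): {p=24, q=9}
  after event 4 (t=25: INC q by 11): {p=24, q=20}
  after event 5 (t=26: SET r = -19): {p=24, q=20, r=-19}
  after event 6 (t=29: SET p = 23): {p=23, q=20, r=-19}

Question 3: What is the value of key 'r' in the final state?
Answer: -19

Derivation:
Track key 'r' through all 6 events:
  event 1 (t=4: SET q = 9): r unchanged
  event 2 (t=11: SET p = -16): r unchanged
  event 3 (t=21: SET p = 24): r unchanged
  event 4 (t=25: INC q by 11): r unchanged
  event 5 (t=26: SET r = -19): r (absent) -> -19
  event 6 (t=29: SET p = 23): r unchanged
Final: r = -19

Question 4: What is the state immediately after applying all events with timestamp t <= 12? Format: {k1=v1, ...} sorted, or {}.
Apply events with t <= 12 (2 events):
  after event 1 (t=4: SET q = 9): {q=9}
  after event 2 (t=11: SET p = -16): {p=-16, q=9}

Answer: {p=-16, q=9}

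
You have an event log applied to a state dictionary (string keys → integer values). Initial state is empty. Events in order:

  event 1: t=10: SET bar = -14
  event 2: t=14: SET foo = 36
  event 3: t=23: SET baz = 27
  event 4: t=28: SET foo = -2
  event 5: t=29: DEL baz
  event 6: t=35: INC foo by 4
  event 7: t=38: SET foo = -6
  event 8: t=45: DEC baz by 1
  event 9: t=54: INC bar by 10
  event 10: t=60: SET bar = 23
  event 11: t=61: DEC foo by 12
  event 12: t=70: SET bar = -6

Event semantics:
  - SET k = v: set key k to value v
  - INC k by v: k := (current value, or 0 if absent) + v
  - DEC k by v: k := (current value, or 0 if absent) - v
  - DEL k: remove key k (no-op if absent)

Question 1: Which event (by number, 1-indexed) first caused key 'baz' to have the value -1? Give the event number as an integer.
Answer: 8

Derivation:
Looking for first event where baz becomes -1:
  event 3: baz = 27
  event 4: baz = 27
  event 5: baz = (absent)
  event 8: baz (absent) -> -1  <-- first match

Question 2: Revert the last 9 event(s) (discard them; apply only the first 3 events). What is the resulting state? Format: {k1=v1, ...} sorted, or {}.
Keep first 3 events (discard last 9):
  after event 1 (t=10: SET bar = -14): {bar=-14}
  after event 2 (t=14: SET foo = 36): {bar=-14, foo=36}
  after event 3 (t=23: SET baz = 27): {bar=-14, baz=27, foo=36}

Answer: {bar=-14, baz=27, foo=36}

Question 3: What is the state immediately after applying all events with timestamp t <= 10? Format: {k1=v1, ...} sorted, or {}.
Answer: {bar=-14}

Derivation:
Apply events with t <= 10 (1 events):
  after event 1 (t=10: SET bar = -14): {bar=-14}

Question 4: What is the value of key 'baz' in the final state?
Track key 'baz' through all 12 events:
  event 1 (t=10: SET bar = -14): baz unchanged
  event 2 (t=14: SET foo = 36): baz unchanged
  event 3 (t=23: SET baz = 27): baz (absent) -> 27
  event 4 (t=28: SET foo = -2): baz unchanged
  event 5 (t=29: DEL baz): baz 27 -> (absent)
  event 6 (t=35: INC foo by 4): baz unchanged
  event 7 (t=38: SET foo = -6): baz unchanged
  event 8 (t=45: DEC baz by 1): baz (absent) -> -1
  event 9 (t=54: INC bar by 10): baz unchanged
  event 10 (t=60: SET bar = 23): baz unchanged
  event 11 (t=61: DEC foo by 12): baz unchanged
  event 12 (t=70: SET bar = -6): baz unchanged
Final: baz = -1

Answer: -1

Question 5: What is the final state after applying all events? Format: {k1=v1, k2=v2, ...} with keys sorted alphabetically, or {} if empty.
Answer: {bar=-6, baz=-1, foo=-18}

Derivation:
  after event 1 (t=10: SET bar = -14): {bar=-14}
  after event 2 (t=14: SET foo = 36): {bar=-14, foo=36}
  after event 3 (t=23: SET baz = 27): {bar=-14, baz=27, foo=36}
  after event 4 (t=28: SET foo = -2): {bar=-14, baz=27, foo=-2}
  after event 5 (t=29: DEL baz): {bar=-14, foo=-2}
  after event 6 (t=35: INC foo by 4): {bar=-14, foo=2}
  after event 7 (t=38: SET foo = -6): {bar=-14, foo=-6}
  after event 8 (t=45: DEC baz by 1): {bar=-14, baz=-1, foo=-6}
  after event 9 (t=54: INC bar by 10): {bar=-4, baz=-1, foo=-6}
  after event 10 (t=60: SET bar = 23): {bar=23, baz=-1, foo=-6}
  after event 11 (t=61: DEC foo by 12): {bar=23, baz=-1, foo=-18}
  after event 12 (t=70: SET bar = -6): {bar=-6, baz=-1, foo=-18}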